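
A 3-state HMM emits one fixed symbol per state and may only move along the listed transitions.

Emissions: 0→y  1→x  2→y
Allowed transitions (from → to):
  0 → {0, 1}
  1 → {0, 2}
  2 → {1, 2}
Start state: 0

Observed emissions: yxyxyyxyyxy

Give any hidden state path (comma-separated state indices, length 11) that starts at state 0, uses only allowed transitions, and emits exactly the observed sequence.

0,1,2,1,2,2,1,0,0,1,2

  t0 'y' -> {0,2}, take 0 (start)
  t1 'x' -> {1}, take 1 (0->1 ok)
  t2 'y' -> {0,2}, take 2 (1->2 ok)
  t3 'x' -> {1}, take 1 (2->1 ok)
  t4 'y' -> {0,2}, take 2 (1->2 ok)
  t5 'y' -> {0,2}, take 2 (2->2 ok)
  t6 'x' -> {1}, take 1 (2->1 ok)
  t7 'y' -> {0,2}, take 0 (1->0 ok)
  t8 'y' -> {0,2}, take 0 (0->0 ok)
  t9 'x' -> {1}, take 1 (0->1 ok)
  t10 'y' -> {0,2}, take 2 (1->2 ok)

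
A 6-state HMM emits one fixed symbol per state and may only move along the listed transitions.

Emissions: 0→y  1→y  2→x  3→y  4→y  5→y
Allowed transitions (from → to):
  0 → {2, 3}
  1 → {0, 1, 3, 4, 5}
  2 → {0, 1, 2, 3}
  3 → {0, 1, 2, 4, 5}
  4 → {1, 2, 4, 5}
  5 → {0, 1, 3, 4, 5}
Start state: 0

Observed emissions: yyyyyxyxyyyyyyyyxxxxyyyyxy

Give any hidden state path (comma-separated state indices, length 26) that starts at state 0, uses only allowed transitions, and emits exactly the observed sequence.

  [0] y  {0,1,3,4,5}  => 0  start
  [1] y  {0,1,3,4,5}  => 3  0->3 ok
  [2] y  {0,1,3,4,5}  => 1  3->1 ok
  [3] y  {0,1,3,4,5}  => 5  1->5 ok
  [4] y  {0,1,3,4,5}  => 0  5->0 ok
  [5] x  {2}  => 2  0->2 ok
  [6] y  {0,1,3,4,5}  => 0  2->0 ok
  [7] x  {2}  => 2  0->2 ok
  [8] y  {0,1,3,4,5}  => 0  2->0 ok
  [9] y  {0,1,3,4,5}  => 3  0->3 ok
  [10] y  {0,1,3,4,5}  => 1  3->1 ok
  [11] y  {0,1,3,4,5}  => 3  1->3 ok
  [12] y  {0,1,3,4,5}  => 1  3->1 ok
  [13] y  {0,1,3,4,5}  => 4  1->4 ok
  [14] y  {0,1,3,4,5}  => 5  4->5 ok
  [15] y  {0,1,3,4,5}  => 4  5->4 ok
  [16] x  {2}  => 2  4->2 ok
  [17] x  {2}  => 2  2->2 ok
  [18] x  {2}  => 2  2->2 ok
  [19] x  {2}  => 2  2->2 ok
  [20] y  {0,1,3,4,5}  => 1  2->1 ok
  [21] y  {0,1,3,4,5}  => 4  1->4 ok
  [22] y  {0,1,3,4,5}  => 1  4->1 ok
  [23] y  {0,1,3,4,5}  => 0  1->0 ok
  [24] x  {2}  => 2  0->2 ok
  [25] y  {0,1,3,4,5}  => 1  2->1 ok

0,3,1,5,0,2,0,2,0,3,1,3,1,4,5,4,2,2,2,2,1,4,1,0,2,1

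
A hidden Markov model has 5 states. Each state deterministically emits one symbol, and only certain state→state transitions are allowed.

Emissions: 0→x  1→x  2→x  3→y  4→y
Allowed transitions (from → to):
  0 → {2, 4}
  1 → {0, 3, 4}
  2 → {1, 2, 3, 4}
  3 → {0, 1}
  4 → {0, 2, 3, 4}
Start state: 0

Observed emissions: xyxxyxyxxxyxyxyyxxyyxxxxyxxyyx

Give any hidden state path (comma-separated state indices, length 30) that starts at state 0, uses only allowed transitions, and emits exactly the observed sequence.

0,4,2,1,3,1,4,0,2,1,3,0,4,2,4,3,0,2,4,3,1,0,2,1,3,0,2,4,3,1

  pos 0: x in {0,1,2}, choose 0; start
  pos 1: y in {3,4}, choose 4; 0->4 ok
  pos 2: x in {0,1,2}, choose 2; 4->2 ok
  pos 3: x in {0,1,2}, choose 1; 2->1 ok
  pos 4: y in {3,4}, choose 3; 1->3 ok
  pos 5: x in {0,1,2}, choose 1; 3->1 ok
  pos 6: y in {3,4}, choose 4; 1->4 ok
  pos 7: x in {0,1,2}, choose 0; 4->0 ok
  pos 8: x in {0,1,2}, choose 2; 0->2 ok
  pos 9: x in {0,1,2}, choose 1; 2->1 ok
  pos 10: y in {3,4}, choose 3; 1->3 ok
  pos 11: x in {0,1,2}, choose 0; 3->0 ok
  pos 12: y in {3,4}, choose 4; 0->4 ok
  pos 13: x in {0,1,2}, choose 2; 4->2 ok
  pos 14: y in {3,4}, choose 4; 2->4 ok
  pos 15: y in {3,4}, choose 3; 4->3 ok
  pos 16: x in {0,1,2}, choose 0; 3->0 ok
  pos 17: x in {0,1,2}, choose 2; 0->2 ok
  pos 18: y in {3,4}, choose 4; 2->4 ok
  pos 19: y in {3,4}, choose 3; 4->3 ok
  pos 20: x in {0,1,2}, choose 1; 3->1 ok
  pos 21: x in {0,1,2}, choose 0; 1->0 ok
  pos 22: x in {0,1,2}, choose 2; 0->2 ok
  pos 23: x in {0,1,2}, choose 1; 2->1 ok
  pos 24: y in {3,4}, choose 3; 1->3 ok
  pos 25: x in {0,1,2}, choose 0; 3->0 ok
  pos 26: x in {0,1,2}, choose 2; 0->2 ok
  pos 27: y in {3,4}, choose 4; 2->4 ok
  pos 28: y in {3,4}, choose 3; 4->3 ok
  pos 29: x in {0,1,2}, choose 1; 3->1 ok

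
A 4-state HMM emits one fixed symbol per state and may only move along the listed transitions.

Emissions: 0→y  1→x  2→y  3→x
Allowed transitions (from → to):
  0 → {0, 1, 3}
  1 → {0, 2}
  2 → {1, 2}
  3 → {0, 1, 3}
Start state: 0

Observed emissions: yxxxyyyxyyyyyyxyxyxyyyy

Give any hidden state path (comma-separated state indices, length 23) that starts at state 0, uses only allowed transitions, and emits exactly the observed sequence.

0,3,3,1,2,2,2,1,2,2,2,2,2,2,1,2,1,0,1,0,0,0,0

  0: obs=y cand={0,2} pick 0 [start]
  1: obs=x cand={1,3} pick 3 [0->3 ok]
  2: obs=x cand={1,3} pick 3 [3->3 ok]
  3: obs=x cand={1,3} pick 1 [3->1 ok]
  4: obs=y cand={0,2} pick 2 [1->2 ok]
  5: obs=y cand={0,2} pick 2 [2->2 ok]
  6: obs=y cand={0,2} pick 2 [2->2 ok]
  7: obs=x cand={1,3} pick 1 [2->1 ok]
  8: obs=y cand={0,2} pick 2 [1->2 ok]
  9: obs=y cand={0,2} pick 2 [2->2 ok]
  10: obs=y cand={0,2} pick 2 [2->2 ok]
  11: obs=y cand={0,2} pick 2 [2->2 ok]
  12: obs=y cand={0,2} pick 2 [2->2 ok]
  13: obs=y cand={0,2} pick 2 [2->2 ok]
  14: obs=x cand={1,3} pick 1 [2->1 ok]
  15: obs=y cand={0,2} pick 2 [1->2 ok]
  16: obs=x cand={1,3} pick 1 [2->1 ok]
  17: obs=y cand={0,2} pick 0 [1->0 ok]
  18: obs=x cand={1,3} pick 1 [0->1 ok]
  19: obs=y cand={0,2} pick 0 [1->0 ok]
  20: obs=y cand={0,2} pick 0 [0->0 ok]
  21: obs=y cand={0,2} pick 0 [0->0 ok]
  22: obs=y cand={0,2} pick 0 [0->0 ok]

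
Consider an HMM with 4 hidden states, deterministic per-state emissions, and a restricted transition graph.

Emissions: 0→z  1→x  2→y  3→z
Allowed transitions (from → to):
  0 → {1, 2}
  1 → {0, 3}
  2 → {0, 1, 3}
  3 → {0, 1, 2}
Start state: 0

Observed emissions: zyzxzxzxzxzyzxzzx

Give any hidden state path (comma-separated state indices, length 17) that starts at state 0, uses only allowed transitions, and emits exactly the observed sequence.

  0: obs=z cand={0,3} pick 0 [start]
  1: obs=y cand={2} pick 2 [0->2 ok]
  2: obs=z cand={0,3} pick 0 [2->0 ok]
  3: obs=x cand={1} pick 1 [0->1 ok]
  4: obs=z cand={0,3} pick 3 [1->3 ok]
  5: obs=x cand={1} pick 1 [3->1 ok]
  6: obs=z cand={0,3} pick 0 [1->0 ok]
  7: obs=x cand={1} pick 1 [0->1 ok]
  8: obs=z cand={0,3} pick 3 [1->3 ok]
  9: obs=x cand={1} pick 1 [3->1 ok]
  10: obs=z cand={0,3} pick 0 [1->0 ok]
  11: obs=y cand={2} pick 2 [0->2 ok]
  12: obs=z cand={0,3} pick 3 [2->3 ok]
  13: obs=x cand={1} pick 1 [3->1 ok]
  14: obs=z cand={0,3} pick 3 [1->3 ok]
  15: obs=z cand={0,3} pick 0 [3->0 ok]
  16: obs=x cand={1} pick 1 [0->1 ok]

0,2,0,1,3,1,0,1,3,1,0,2,3,1,3,0,1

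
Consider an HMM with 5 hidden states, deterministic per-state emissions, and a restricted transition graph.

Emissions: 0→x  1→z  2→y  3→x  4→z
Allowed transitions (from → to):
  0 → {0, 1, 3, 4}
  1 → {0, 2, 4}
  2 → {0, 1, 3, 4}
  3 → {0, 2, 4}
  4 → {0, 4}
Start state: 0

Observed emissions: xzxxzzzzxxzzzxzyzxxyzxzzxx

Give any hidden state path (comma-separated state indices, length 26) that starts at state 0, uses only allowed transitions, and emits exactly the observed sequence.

  pos 0: x in {0,3}, choose 0; start
  pos 1: z in {1,4}, choose 1; 0->1 ok
  pos 2: x in {0,3}, choose 0; 1->0 ok
  pos 3: x in {0,3}, choose 0; 0->0 ok
  pos 4: z in {1,4}, choose 4; 0->4 ok
  pos 5: z in {1,4}, choose 4; 4->4 ok
  pos 6: z in {1,4}, choose 4; 4->4 ok
  pos 7: z in {1,4}, choose 4; 4->4 ok
  pos 8: x in {0,3}, choose 0; 4->0 ok
  pos 9: x in {0,3}, choose 0; 0->0 ok
  pos 10: z in {1,4}, choose 1; 0->1 ok
  pos 11: z in {1,4}, choose 4; 1->4 ok
  pos 12: z in {1,4}, choose 4; 4->4 ok
  pos 13: x in {0,3}, choose 0; 4->0 ok
  pos 14: z in {1,4}, choose 1; 0->1 ok
  pos 15: y in {2}, choose 2; 1->2 ok
  pos 16: z in {1,4}, choose 4; 2->4 ok
  pos 17: x in {0,3}, choose 0; 4->0 ok
  pos 18: x in {0,3}, choose 3; 0->3 ok
  pos 19: y in {2}, choose 2; 3->2 ok
  pos 20: z in {1,4}, choose 4; 2->4 ok
  pos 21: x in {0,3}, choose 0; 4->0 ok
  pos 22: z in {1,4}, choose 1; 0->1 ok
  pos 23: z in {1,4}, choose 4; 1->4 ok
  pos 24: x in {0,3}, choose 0; 4->0 ok
  pos 25: x in {0,3}, choose 3; 0->3 ok

0,1,0,0,4,4,4,4,0,0,1,4,4,0,1,2,4,0,3,2,4,0,1,4,0,3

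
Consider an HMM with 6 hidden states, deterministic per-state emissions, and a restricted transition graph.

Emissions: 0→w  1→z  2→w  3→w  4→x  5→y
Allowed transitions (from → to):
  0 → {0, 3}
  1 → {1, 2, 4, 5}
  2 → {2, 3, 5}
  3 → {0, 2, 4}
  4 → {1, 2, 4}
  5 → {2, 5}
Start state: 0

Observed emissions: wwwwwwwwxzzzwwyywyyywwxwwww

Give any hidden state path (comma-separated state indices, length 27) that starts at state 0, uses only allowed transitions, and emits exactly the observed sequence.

0,3,0,3,0,3,2,3,4,1,1,1,2,2,5,5,2,5,5,5,2,3,4,2,2,3,2

  t0 'w' -> {0,2,3}, take 0 (start)
  t1 'w' -> {0,2,3}, take 3 (0->3 ok)
  t2 'w' -> {0,2,3}, take 0 (3->0 ok)
  t3 'w' -> {0,2,3}, take 3 (0->3 ok)
  t4 'w' -> {0,2,3}, take 0 (3->0 ok)
  t5 'w' -> {0,2,3}, take 3 (0->3 ok)
  t6 'w' -> {0,2,3}, take 2 (3->2 ok)
  t7 'w' -> {0,2,3}, take 3 (2->3 ok)
  t8 'x' -> {4}, take 4 (3->4 ok)
  t9 'z' -> {1}, take 1 (4->1 ok)
  t10 'z' -> {1}, take 1 (1->1 ok)
  t11 'z' -> {1}, take 1 (1->1 ok)
  t12 'w' -> {0,2,3}, take 2 (1->2 ok)
  t13 'w' -> {0,2,3}, take 2 (2->2 ok)
  t14 'y' -> {5}, take 5 (2->5 ok)
  t15 'y' -> {5}, take 5 (5->5 ok)
  t16 'w' -> {0,2,3}, take 2 (5->2 ok)
  t17 'y' -> {5}, take 5 (2->5 ok)
  t18 'y' -> {5}, take 5 (5->5 ok)
  t19 'y' -> {5}, take 5 (5->5 ok)
  t20 'w' -> {0,2,3}, take 2 (5->2 ok)
  t21 'w' -> {0,2,3}, take 3 (2->3 ok)
  t22 'x' -> {4}, take 4 (3->4 ok)
  t23 'w' -> {0,2,3}, take 2 (4->2 ok)
  t24 'w' -> {0,2,3}, take 2 (2->2 ok)
  t25 'w' -> {0,2,3}, take 3 (2->3 ok)
  t26 'w' -> {0,2,3}, take 2 (3->2 ok)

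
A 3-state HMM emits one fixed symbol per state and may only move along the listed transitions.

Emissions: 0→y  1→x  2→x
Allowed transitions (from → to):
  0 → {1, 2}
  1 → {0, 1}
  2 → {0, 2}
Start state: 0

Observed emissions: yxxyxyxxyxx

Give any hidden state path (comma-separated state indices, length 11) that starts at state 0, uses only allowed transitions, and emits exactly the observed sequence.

0,1,1,0,1,0,1,1,0,2,2

  pos 0: y in {0}, choose 0; start
  pos 1: x in {1,2}, choose 1; 0->1 ok
  pos 2: x in {1,2}, choose 1; 1->1 ok
  pos 3: y in {0}, choose 0; 1->0 ok
  pos 4: x in {1,2}, choose 1; 0->1 ok
  pos 5: y in {0}, choose 0; 1->0 ok
  pos 6: x in {1,2}, choose 1; 0->1 ok
  pos 7: x in {1,2}, choose 1; 1->1 ok
  pos 8: y in {0}, choose 0; 1->0 ok
  pos 9: x in {1,2}, choose 2; 0->2 ok
  pos 10: x in {1,2}, choose 2; 2->2 ok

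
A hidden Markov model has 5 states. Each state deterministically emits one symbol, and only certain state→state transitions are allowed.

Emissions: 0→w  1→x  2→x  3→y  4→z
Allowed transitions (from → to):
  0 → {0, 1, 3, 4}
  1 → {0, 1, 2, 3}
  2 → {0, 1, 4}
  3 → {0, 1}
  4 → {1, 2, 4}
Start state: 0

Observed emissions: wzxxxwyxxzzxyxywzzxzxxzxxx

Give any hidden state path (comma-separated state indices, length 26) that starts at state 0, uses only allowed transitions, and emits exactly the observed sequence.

  pos 0: w in {0}, choose 0; start
  pos 1: z in {4}, choose 4; 0->4 ok
  pos 2: x in {1,2}, choose 1; 4->1 ok
  pos 3: x in {1,2}, choose 1; 1->1 ok
  pos 4: x in {1,2}, choose 2; 1->2 ok
  pos 5: w in {0}, choose 0; 2->0 ok
  pos 6: y in {3}, choose 3; 0->3 ok
  pos 7: x in {1,2}, choose 1; 3->1 ok
  pos 8: x in {1,2}, choose 2; 1->2 ok
  pos 9: z in {4}, choose 4; 2->4 ok
  pos 10: z in {4}, choose 4; 4->4 ok
  pos 11: x in {1,2}, choose 1; 4->1 ok
  pos 12: y in {3}, choose 3; 1->3 ok
  pos 13: x in {1,2}, choose 1; 3->1 ok
  pos 14: y in {3}, choose 3; 1->3 ok
  pos 15: w in {0}, choose 0; 3->0 ok
  pos 16: z in {4}, choose 4; 0->4 ok
  pos 17: z in {4}, choose 4; 4->4 ok
  pos 18: x in {1,2}, choose 2; 4->2 ok
  pos 19: z in {4}, choose 4; 2->4 ok
  pos 20: x in {1,2}, choose 1; 4->1 ok
  pos 21: x in {1,2}, choose 2; 1->2 ok
  pos 22: z in {4}, choose 4; 2->4 ok
  pos 23: x in {1,2}, choose 1; 4->1 ok
  pos 24: x in {1,2}, choose 2; 1->2 ok
  pos 25: x in {1,2}, choose 1; 2->1 ok

0,4,1,1,2,0,3,1,2,4,4,1,3,1,3,0,4,4,2,4,1,2,4,1,2,1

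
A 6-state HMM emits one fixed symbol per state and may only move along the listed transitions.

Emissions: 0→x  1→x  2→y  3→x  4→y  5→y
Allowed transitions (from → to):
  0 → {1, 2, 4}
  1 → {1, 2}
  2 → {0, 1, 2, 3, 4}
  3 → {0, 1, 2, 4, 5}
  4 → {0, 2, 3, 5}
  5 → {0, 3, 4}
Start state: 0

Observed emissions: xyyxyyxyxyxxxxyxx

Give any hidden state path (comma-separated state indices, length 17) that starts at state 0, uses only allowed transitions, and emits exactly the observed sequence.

  [0] x  {0,1,3}  => 0  start
  [1] y  {2,4,5}  => 2  0->2 ok
  [2] y  {2,4,5}  => 4  2->4 ok
  [3] x  {0,1,3}  => 3  4->3 ok
  [4] y  {2,4,5}  => 4  3->4 ok
  [5] y  {2,4,5}  => 5  4->5 ok
  [6] x  {0,1,3}  => 0  5->0 ok
  [7] y  {2,4,5}  => 4  0->4 ok
  [8] x  {0,1,3}  => 3  4->3 ok
  [9] y  {2,4,5}  => 4  3->4 ok
  [10] x  {0,1,3}  => 3  4->3 ok
  [11] x  {0,1,3}  => 1  3->1 ok
  [12] x  {0,1,3}  => 1  1->1 ok
  [13] x  {0,1,3}  => 1  1->1 ok
  [14] y  {2,4,5}  => 2  1->2 ok
  [15] x  {0,1,3}  => 1  2->1 ok
  [16] x  {0,1,3}  => 1  1->1 ok

0,2,4,3,4,5,0,4,3,4,3,1,1,1,2,1,1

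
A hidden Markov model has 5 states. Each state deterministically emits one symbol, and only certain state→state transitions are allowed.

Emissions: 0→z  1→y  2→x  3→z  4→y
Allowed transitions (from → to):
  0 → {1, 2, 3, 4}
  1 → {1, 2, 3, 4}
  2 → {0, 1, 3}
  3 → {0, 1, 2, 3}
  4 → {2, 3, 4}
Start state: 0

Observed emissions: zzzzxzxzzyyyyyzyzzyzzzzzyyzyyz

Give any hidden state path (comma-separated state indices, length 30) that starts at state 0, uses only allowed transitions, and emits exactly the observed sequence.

0,3,0,3,2,3,2,3,3,1,1,1,4,4,3,1,3,0,1,3,0,3,3,0,4,4,3,1,1,3

  t0 'z' -> {0,3}, take 0 (start)
  t1 'z' -> {0,3}, take 3 (0->3 ok)
  t2 'z' -> {0,3}, take 0 (3->0 ok)
  t3 'z' -> {0,3}, take 3 (0->3 ok)
  t4 'x' -> {2}, take 2 (3->2 ok)
  t5 'z' -> {0,3}, take 3 (2->3 ok)
  t6 'x' -> {2}, take 2 (3->2 ok)
  t7 'z' -> {0,3}, take 3 (2->3 ok)
  t8 'z' -> {0,3}, take 3 (3->3 ok)
  t9 'y' -> {1,4}, take 1 (3->1 ok)
  t10 'y' -> {1,4}, take 1 (1->1 ok)
  t11 'y' -> {1,4}, take 1 (1->1 ok)
  t12 'y' -> {1,4}, take 4 (1->4 ok)
  t13 'y' -> {1,4}, take 4 (4->4 ok)
  t14 'z' -> {0,3}, take 3 (4->3 ok)
  t15 'y' -> {1,4}, take 1 (3->1 ok)
  t16 'z' -> {0,3}, take 3 (1->3 ok)
  t17 'z' -> {0,3}, take 0 (3->0 ok)
  t18 'y' -> {1,4}, take 1 (0->1 ok)
  t19 'z' -> {0,3}, take 3 (1->3 ok)
  t20 'z' -> {0,3}, take 0 (3->0 ok)
  t21 'z' -> {0,3}, take 3 (0->3 ok)
  t22 'z' -> {0,3}, take 3 (3->3 ok)
  t23 'z' -> {0,3}, take 0 (3->0 ok)
  t24 'y' -> {1,4}, take 4 (0->4 ok)
  t25 'y' -> {1,4}, take 4 (4->4 ok)
  t26 'z' -> {0,3}, take 3 (4->3 ok)
  t27 'y' -> {1,4}, take 1 (3->1 ok)
  t28 'y' -> {1,4}, take 1 (1->1 ok)
  t29 'z' -> {0,3}, take 3 (1->3 ok)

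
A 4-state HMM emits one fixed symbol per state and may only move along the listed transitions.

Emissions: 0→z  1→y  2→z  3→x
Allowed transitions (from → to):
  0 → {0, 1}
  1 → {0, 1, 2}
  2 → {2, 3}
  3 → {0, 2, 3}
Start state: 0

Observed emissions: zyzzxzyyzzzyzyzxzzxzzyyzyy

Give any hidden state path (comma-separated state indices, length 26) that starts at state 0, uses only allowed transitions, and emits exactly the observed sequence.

  pos 0: z in {0,2}, choose 0; start
  pos 1: y in {1}, choose 1; 0->1 ok
  pos 2: z in {0,2}, choose 2; 1->2 ok
  pos 3: z in {0,2}, choose 2; 2->2 ok
  pos 4: x in {3}, choose 3; 2->3 ok
  pos 5: z in {0,2}, choose 0; 3->0 ok
  pos 6: y in {1}, choose 1; 0->1 ok
  pos 7: y in {1}, choose 1; 1->1 ok
  pos 8: z in {0,2}, choose 0; 1->0 ok
  pos 9: z in {0,2}, choose 0; 0->0 ok
  pos 10: z in {0,2}, choose 0; 0->0 ok
  pos 11: y in {1}, choose 1; 0->1 ok
  pos 12: z in {0,2}, choose 0; 1->0 ok
  pos 13: y in {1}, choose 1; 0->1 ok
  pos 14: z in {0,2}, choose 2; 1->2 ok
  pos 15: x in {3}, choose 3; 2->3 ok
  pos 16: z in {0,2}, choose 2; 3->2 ok
  pos 17: z in {0,2}, choose 2; 2->2 ok
  pos 18: x in {3}, choose 3; 2->3 ok
  pos 19: z in {0,2}, choose 0; 3->0 ok
  pos 20: z in {0,2}, choose 0; 0->0 ok
  pos 21: y in {1}, choose 1; 0->1 ok
  pos 22: y in {1}, choose 1; 1->1 ok
  pos 23: z in {0,2}, choose 0; 1->0 ok
  pos 24: y in {1}, choose 1; 0->1 ok
  pos 25: y in {1}, choose 1; 1->1 ok

0,1,2,2,3,0,1,1,0,0,0,1,0,1,2,3,2,2,3,0,0,1,1,0,1,1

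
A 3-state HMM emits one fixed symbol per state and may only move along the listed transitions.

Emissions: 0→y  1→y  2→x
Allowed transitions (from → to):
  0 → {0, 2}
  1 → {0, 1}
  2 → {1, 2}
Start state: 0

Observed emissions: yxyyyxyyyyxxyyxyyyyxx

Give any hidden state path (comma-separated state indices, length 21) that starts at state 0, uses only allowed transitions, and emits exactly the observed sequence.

  pos 0: y in {0,1}, choose 0; start
  pos 1: x in {2}, choose 2; 0->2 ok
  pos 2: y in {0,1}, choose 1; 2->1 ok
  pos 3: y in {0,1}, choose 1; 1->1 ok
  pos 4: y in {0,1}, choose 0; 1->0 ok
  pos 5: x in {2}, choose 2; 0->2 ok
  pos 6: y in {0,1}, choose 1; 2->1 ok
  pos 7: y in {0,1}, choose 0; 1->0 ok
  pos 8: y in {0,1}, choose 0; 0->0 ok
  pos 9: y in {0,1}, choose 0; 0->0 ok
  pos 10: x in {2}, choose 2; 0->2 ok
  pos 11: x in {2}, choose 2; 2->2 ok
  pos 12: y in {0,1}, choose 1; 2->1 ok
  pos 13: y in {0,1}, choose 0; 1->0 ok
  pos 14: x in {2}, choose 2; 0->2 ok
  pos 15: y in {0,1}, choose 1; 2->1 ok
  pos 16: y in {0,1}, choose 1; 1->1 ok
  pos 17: y in {0,1}, choose 1; 1->1 ok
  pos 18: y in {0,1}, choose 0; 1->0 ok
  pos 19: x in {2}, choose 2; 0->2 ok
  pos 20: x in {2}, choose 2; 2->2 ok

0,2,1,1,0,2,1,0,0,0,2,2,1,0,2,1,1,1,0,2,2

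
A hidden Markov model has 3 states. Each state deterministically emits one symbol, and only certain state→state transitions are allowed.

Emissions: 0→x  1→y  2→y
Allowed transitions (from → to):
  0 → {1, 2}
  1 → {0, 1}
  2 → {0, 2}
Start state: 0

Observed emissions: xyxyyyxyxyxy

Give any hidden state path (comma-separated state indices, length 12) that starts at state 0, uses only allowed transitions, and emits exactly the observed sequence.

  t0 'x' -> {0}, take 0 (start)
  t1 'y' -> {1,2}, take 1 (0->1 ok)
  t2 'x' -> {0}, take 0 (1->0 ok)
  t3 'y' -> {1,2}, take 2 (0->2 ok)
  t4 'y' -> {1,2}, take 2 (2->2 ok)
  t5 'y' -> {1,2}, take 2 (2->2 ok)
  t6 'x' -> {0}, take 0 (2->0 ok)
  t7 'y' -> {1,2}, take 2 (0->2 ok)
  t8 'x' -> {0}, take 0 (2->0 ok)
  t9 'y' -> {1,2}, take 1 (0->1 ok)
  t10 'x' -> {0}, take 0 (1->0 ok)
  t11 'y' -> {1,2}, take 2 (0->2 ok)

0,1,0,2,2,2,0,2,0,1,0,2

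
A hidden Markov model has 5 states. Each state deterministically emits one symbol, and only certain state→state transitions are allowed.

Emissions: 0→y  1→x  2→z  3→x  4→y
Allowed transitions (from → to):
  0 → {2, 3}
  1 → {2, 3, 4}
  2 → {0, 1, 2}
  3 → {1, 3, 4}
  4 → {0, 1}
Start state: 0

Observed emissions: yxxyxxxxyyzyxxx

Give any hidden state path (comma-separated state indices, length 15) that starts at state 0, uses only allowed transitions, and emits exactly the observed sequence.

0,3,3,4,1,3,3,1,4,0,2,0,3,3,3

  [0] y  {0,4}  => 0  start
  [1] x  {1,3}  => 3  0->3 ok
  [2] x  {1,3}  => 3  3->3 ok
  [3] y  {0,4}  => 4  3->4 ok
  [4] x  {1,3}  => 1  4->1 ok
  [5] x  {1,3}  => 3  1->3 ok
  [6] x  {1,3}  => 3  3->3 ok
  [7] x  {1,3}  => 1  3->1 ok
  [8] y  {0,4}  => 4  1->4 ok
  [9] y  {0,4}  => 0  4->0 ok
  [10] z  {2}  => 2  0->2 ok
  [11] y  {0,4}  => 0  2->0 ok
  [12] x  {1,3}  => 3  0->3 ok
  [13] x  {1,3}  => 3  3->3 ok
  [14] x  {1,3}  => 3  3->3 ok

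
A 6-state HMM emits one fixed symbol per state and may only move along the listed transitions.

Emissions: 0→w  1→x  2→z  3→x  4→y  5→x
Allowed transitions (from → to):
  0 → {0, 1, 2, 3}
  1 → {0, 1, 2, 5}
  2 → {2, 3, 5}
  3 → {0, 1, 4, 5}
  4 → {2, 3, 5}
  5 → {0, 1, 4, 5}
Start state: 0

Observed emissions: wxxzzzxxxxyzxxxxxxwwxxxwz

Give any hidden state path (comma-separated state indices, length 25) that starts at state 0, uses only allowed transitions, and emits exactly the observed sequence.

  t0 'w' -> {0}, take 0 (start)
  t1 'x' -> {1,3,5}, take 1 (0->1 ok)
  t2 'x' -> {1,3,5}, take 1 (1->1 ok)
  t3 'z' -> {2}, take 2 (1->2 ok)
  t4 'z' -> {2}, take 2 (2->2 ok)
  t5 'z' -> {2}, take 2 (2->2 ok)
  t6 'x' -> {1,3,5}, take 3 (2->3 ok)
  t7 'x' -> {1,3,5}, take 1 (3->1 ok)
  t8 'x' -> {1,3,5}, take 1 (1->1 ok)
  t9 'x' -> {1,3,5}, take 5 (1->5 ok)
  t10 'y' -> {4}, take 4 (5->4 ok)
  t11 'z' -> {2}, take 2 (4->2 ok)
  t12 'x' -> {1,3,5}, take 5 (2->5 ok)
  t13 'x' -> {1,3,5}, take 5 (5->5 ok)
  t14 'x' -> {1,3,5}, take 5 (5->5 ok)
  t15 'x' -> {1,3,5}, take 1 (5->1 ok)
  t16 'x' -> {1,3,5}, take 1 (1->1 ok)
  t17 'x' -> {1,3,5}, take 1 (1->1 ok)
  t18 'w' -> {0}, take 0 (1->0 ok)
  t19 'w' -> {0}, take 0 (0->0 ok)
  t20 'x' -> {1,3,5}, take 1 (0->1 ok)
  t21 'x' -> {1,3,5}, take 1 (1->1 ok)
  t22 'x' -> {1,3,5}, take 5 (1->5 ok)
  t23 'w' -> {0}, take 0 (5->0 ok)
  t24 'z' -> {2}, take 2 (0->2 ok)

0,1,1,2,2,2,3,1,1,5,4,2,5,5,5,1,1,1,0,0,1,1,5,0,2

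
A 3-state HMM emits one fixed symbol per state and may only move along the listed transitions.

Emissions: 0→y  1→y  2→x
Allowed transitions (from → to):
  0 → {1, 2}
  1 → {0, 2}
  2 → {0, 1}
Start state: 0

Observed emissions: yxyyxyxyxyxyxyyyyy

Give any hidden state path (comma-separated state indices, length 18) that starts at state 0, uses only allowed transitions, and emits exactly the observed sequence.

  0: obs=y cand={0,1} pick 0 [start]
  1: obs=x cand={2} pick 2 [0->2 ok]
  2: obs=y cand={0,1} pick 0 [2->0 ok]
  3: obs=y cand={0,1} pick 1 [0->1 ok]
  4: obs=x cand={2} pick 2 [1->2 ok]
  5: obs=y cand={0,1} pick 1 [2->1 ok]
  6: obs=x cand={2} pick 2 [1->2 ok]
  7: obs=y cand={0,1} pick 0 [2->0 ok]
  8: obs=x cand={2} pick 2 [0->2 ok]
  9: obs=y cand={0,1} pick 1 [2->1 ok]
  10: obs=x cand={2} pick 2 [1->2 ok]
  11: obs=y cand={0,1} pick 1 [2->1 ok]
  12: obs=x cand={2} pick 2 [1->2 ok]
  13: obs=y cand={0,1} pick 0 [2->0 ok]
  14: obs=y cand={0,1} pick 1 [0->1 ok]
  15: obs=y cand={0,1} pick 0 [1->0 ok]
  16: obs=y cand={0,1} pick 1 [0->1 ok]
  17: obs=y cand={0,1} pick 0 [1->0 ok]

0,2,0,1,2,1,2,0,2,1,2,1,2,0,1,0,1,0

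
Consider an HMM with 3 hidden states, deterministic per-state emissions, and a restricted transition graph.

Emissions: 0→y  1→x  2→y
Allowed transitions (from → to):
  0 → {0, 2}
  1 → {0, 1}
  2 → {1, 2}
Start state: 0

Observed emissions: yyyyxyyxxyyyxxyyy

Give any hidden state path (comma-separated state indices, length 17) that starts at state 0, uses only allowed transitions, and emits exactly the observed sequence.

0,2,2,2,1,0,2,1,1,0,0,2,1,1,0,0,2

  0: obs=y cand={0,2} pick 0 [start]
  1: obs=y cand={0,2} pick 2 [0->2 ok]
  2: obs=y cand={0,2} pick 2 [2->2 ok]
  3: obs=y cand={0,2} pick 2 [2->2 ok]
  4: obs=x cand={1} pick 1 [2->1 ok]
  5: obs=y cand={0,2} pick 0 [1->0 ok]
  6: obs=y cand={0,2} pick 2 [0->2 ok]
  7: obs=x cand={1} pick 1 [2->1 ok]
  8: obs=x cand={1} pick 1 [1->1 ok]
  9: obs=y cand={0,2} pick 0 [1->0 ok]
  10: obs=y cand={0,2} pick 0 [0->0 ok]
  11: obs=y cand={0,2} pick 2 [0->2 ok]
  12: obs=x cand={1} pick 1 [2->1 ok]
  13: obs=x cand={1} pick 1 [1->1 ok]
  14: obs=y cand={0,2} pick 0 [1->0 ok]
  15: obs=y cand={0,2} pick 0 [0->0 ok]
  16: obs=y cand={0,2} pick 2 [0->2 ok]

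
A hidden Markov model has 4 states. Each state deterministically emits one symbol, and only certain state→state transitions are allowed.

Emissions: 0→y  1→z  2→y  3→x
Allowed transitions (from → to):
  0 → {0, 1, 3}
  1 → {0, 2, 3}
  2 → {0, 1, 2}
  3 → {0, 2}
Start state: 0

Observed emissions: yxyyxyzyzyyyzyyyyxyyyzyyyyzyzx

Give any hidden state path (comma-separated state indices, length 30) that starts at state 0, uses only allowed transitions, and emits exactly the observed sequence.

  pos 0: y in {0,2}, choose 0; start
  pos 1: x in {3}, choose 3; 0->3 ok
  pos 2: y in {0,2}, choose 0; 3->0 ok
  pos 3: y in {0,2}, choose 0; 0->0 ok
  pos 4: x in {3}, choose 3; 0->3 ok
  pos 5: y in {0,2}, choose 0; 3->0 ok
  pos 6: z in {1}, choose 1; 0->1 ok
  pos 7: y in {0,2}, choose 0; 1->0 ok
  pos 8: z in {1}, choose 1; 0->1 ok
  pos 9: y in {0,2}, choose 2; 1->2 ok
  pos 10: y in {0,2}, choose 2; 2->2 ok
  pos 11: y in {0,2}, choose 2; 2->2 ok
  pos 12: z in {1}, choose 1; 2->1 ok
  pos 13: y in {0,2}, choose 2; 1->2 ok
  pos 14: y in {0,2}, choose 0; 2->0 ok
  pos 15: y in {0,2}, choose 0; 0->0 ok
  pos 16: y in {0,2}, choose 0; 0->0 ok
  pos 17: x in {3}, choose 3; 0->3 ok
  pos 18: y in {0,2}, choose 2; 3->2 ok
  pos 19: y in {0,2}, choose 0; 2->0 ok
  pos 20: y in {0,2}, choose 0; 0->0 ok
  pos 21: z in {1}, choose 1; 0->1 ok
  pos 22: y in {0,2}, choose 2; 1->2 ok
  pos 23: y in {0,2}, choose 2; 2->2 ok
  pos 24: y in {0,2}, choose 0; 2->0 ok
  pos 25: y in {0,2}, choose 0; 0->0 ok
  pos 26: z in {1}, choose 1; 0->1 ok
  pos 27: y in {0,2}, choose 0; 1->0 ok
  pos 28: z in {1}, choose 1; 0->1 ok
  pos 29: x in {3}, choose 3; 1->3 ok

0,3,0,0,3,0,1,0,1,2,2,2,1,2,0,0,0,3,2,0,0,1,2,2,0,0,1,0,1,3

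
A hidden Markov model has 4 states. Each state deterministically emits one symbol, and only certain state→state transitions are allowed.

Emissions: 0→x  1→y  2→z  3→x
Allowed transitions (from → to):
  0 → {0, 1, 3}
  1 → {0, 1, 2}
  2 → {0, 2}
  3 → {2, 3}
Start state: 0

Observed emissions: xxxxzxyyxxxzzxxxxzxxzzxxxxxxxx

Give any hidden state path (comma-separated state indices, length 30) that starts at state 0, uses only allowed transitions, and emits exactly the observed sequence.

  [0] x  {0,3}  => 0  start
  [1] x  {0,3}  => 3  0->3 ok
  [2] x  {0,3}  => 3  3->3 ok
  [3] x  {0,3}  => 3  3->3 ok
  [4] z  {2}  => 2  3->2 ok
  [5] x  {0,3}  => 0  2->0 ok
  [6] y  {1}  => 1  0->1 ok
  [7] y  {1}  => 1  1->1 ok
  [8] x  {0,3}  => 0  1->0 ok
  [9] x  {0,3}  => 0  0->0 ok
  [10] x  {0,3}  => 3  0->3 ok
  [11] z  {2}  => 2  3->2 ok
  [12] z  {2}  => 2  2->2 ok
  [13] x  {0,3}  => 0  2->0 ok
  [14] x  {0,3}  => 3  0->3 ok
  [15] x  {0,3}  => 3  3->3 ok
  [16] x  {0,3}  => 3  3->3 ok
  [17] z  {2}  => 2  3->2 ok
  [18] x  {0,3}  => 0  2->0 ok
  [19] x  {0,3}  => 3  0->3 ok
  [20] z  {2}  => 2  3->2 ok
  [21] z  {2}  => 2  2->2 ok
  [22] x  {0,3}  => 0  2->0 ok
  [23] x  {0,3}  => 0  0->0 ok
  [24] x  {0,3}  => 0  0->0 ok
  [25] x  {0,3}  => 0  0->0 ok
  [26] x  {0,3}  => 0  0->0 ok
  [27] x  {0,3}  => 0  0->0 ok
  [28] x  {0,3}  => 0  0->0 ok
  [29] x  {0,3}  => 3  0->3 ok

0,3,3,3,2,0,1,1,0,0,3,2,2,0,3,3,3,2,0,3,2,2,0,0,0,0,0,0,0,3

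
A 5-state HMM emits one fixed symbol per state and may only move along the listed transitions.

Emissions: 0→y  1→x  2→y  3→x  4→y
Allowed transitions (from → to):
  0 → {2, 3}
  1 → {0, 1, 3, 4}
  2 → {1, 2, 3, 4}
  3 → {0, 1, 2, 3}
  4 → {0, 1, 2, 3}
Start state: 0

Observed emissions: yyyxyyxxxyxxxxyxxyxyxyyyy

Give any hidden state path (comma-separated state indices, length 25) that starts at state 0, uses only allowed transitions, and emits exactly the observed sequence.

  pos 0: y in {0,2,4}, choose 0; start
  pos 1: y in {0,2,4}, choose 2; 0->2 ok
  pos 2: y in {0,2,4}, choose 2; 2->2 ok
  pos 3: x in {1,3}, choose 1; 2->1 ok
  pos 4: y in {0,2,4}, choose 4; 1->4 ok
  pos 5: y in {0,2,4}, choose 2; 4->2 ok
  pos 6: x in {1,3}, choose 3; 2->3 ok
  pos 7: x in {1,3}, choose 1; 3->1 ok
  pos 8: x in {1,3}, choose 3; 1->3 ok
  pos 9: y in {0,2,4}, choose 0; 3->0 ok
  pos 10: x in {1,3}, choose 3; 0->3 ok
  pos 11: x in {1,3}, choose 3; 3->3 ok
  pos 12: x in {1,3}, choose 3; 3->3 ok
  pos 13: x in {1,3}, choose 3; 3->3 ok
  pos 14: y in {0,2,4}, choose 0; 3->0 ok
  pos 15: x in {1,3}, choose 3; 0->3 ok
  pos 16: x in {1,3}, choose 1; 3->1 ok
  pos 17: y in {0,2,4}, choose 0; 1->0 ok
  pos 18: x in {1,3}, choose 3; 0->3 ok
  pos 19: y in {0,2,4}, choose 2; 3->2 ok
  pos 20: x in {1,3}, choose 1; 2->1 ok
  pos 21: y in {0,2,4}, choose 0; 1->0 ok
  pos 22: y in {0,2,4}, choose 2; 0->2 ok
  pos 23: y in {0,2,4}, choose 4; 2->4 ok
  pos 24: y in {0,2,4}, choose 0; 4->0 ok

0,2,2,1,4,2,3,1,3,0,3,3,3,3,0,3,1,0,3,2,1,0,2,4,0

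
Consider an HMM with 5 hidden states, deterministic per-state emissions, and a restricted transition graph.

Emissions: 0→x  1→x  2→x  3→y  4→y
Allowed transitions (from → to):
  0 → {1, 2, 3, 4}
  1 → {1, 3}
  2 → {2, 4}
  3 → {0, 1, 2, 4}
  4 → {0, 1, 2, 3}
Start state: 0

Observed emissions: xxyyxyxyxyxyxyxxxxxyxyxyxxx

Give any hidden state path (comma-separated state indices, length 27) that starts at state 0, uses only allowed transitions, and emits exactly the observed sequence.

  t0 'x' -> {0,1,2}, take 0 (start)
  t1 'x' -> {0,1,2}, take 1 (0->1 ok)
  t2 'y' -> {3,4}, take 3 (1->3 ok)
  t3 'y' -> {3,4}, take 4 (3->4 ok)
  t4 'x' -> {0,1,2}, take 1 (4->1 ok)
  t5 'y' -> {3,4}, take 3 (1->3 ok)
  t6 'x' -> {0,1,2}, take 1 (3->1 ok)
  t7 'y' -> {3,4}, take 3 (1->3 ok)
  t8 'x' -> {0,1,2}, take 2 (3->2 ok)
  t9 'y' -> {3,4}, take 4 (2->4 ok)
  t10 'x' -> {0,1,2}, take 1 (4->1 ok)
  t11 'y' -> {3,4}, take 3 (1->3 ok)
  t12 'x' -> {0,1,2}, take 2 (3->2 ok)
  t13 'y' -> {3,4}, take 4 (2->4 ok)
  t14 'x' -> {0,1,2}, take 2 (4->2 ok)
  t15 'x' -> {0,1,2}, take 2 (2->2 ok)
  t16 'x' -> {0,1,2}, take 2 (2->2 ok)
  t17 'x' -> {0,1,2}, take 2 (2->2 ok)
  t18 'x' -> {0,1,2}, take 2 (2->2 ok)
  t19 'y' -> {3,4}, take 4 (2->4 ok)
  t20 'x' -> {0,1,2}, take 1 (4->1 ok)
  t21 'y' -> {3,4}, take 3 (1->3 ok)
  t22 'x' -> {0,1,2}, take 2 (3->2 ok)
  t23 'y' -> {3,4}, take 4 (2->4 ok)
  t24 'x' -> {0,1,2}, take 1 (4->1 ok)
  t25 'x' -> {0,1,2}, take 1 (1->1 ok)
  t26 'x' -> {0,1,2}, take 1 (1->1 ok)

0,1,3,4,1,3,1,3,2,4,1,3,2,4,2,2,2,2,2,4,1,3,2,4,1,1,1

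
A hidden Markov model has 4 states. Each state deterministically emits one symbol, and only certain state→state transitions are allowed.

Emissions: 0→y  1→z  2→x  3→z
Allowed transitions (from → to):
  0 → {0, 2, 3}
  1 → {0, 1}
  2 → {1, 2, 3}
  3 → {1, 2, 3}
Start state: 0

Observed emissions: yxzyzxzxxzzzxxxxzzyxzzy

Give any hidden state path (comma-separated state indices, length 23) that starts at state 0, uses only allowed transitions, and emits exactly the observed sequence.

0,2,1,0,3,2,3,2,2,3,3,3,2,2,2,2,1,1,0,2,1,1,0

  0: obs=y cand={0} pick 0 [start]
  1: obs=x cand={2} pick 2 [0->2 ok]
  2: obs=z cand={1,3} pick 1 [2->1 ok]
  3: obs=y cand={0} pick 0 [1->0 ok]
  4: obs=z cand={1,3} pick 3 [0->3 ok]
  5: obs=x cand={2} pick 2 [3->2 ok]
  6: obs=z cand={1,3} pick 3 [2->3 ok]
  7: obs=x cand={2} pick 2 [3->2 ok]
  8: obs=x cand={2} pick 2 [2->2 ok]
  9: obs=z cand={1,3} pick 3 [2->3 ok]
  10: obs=z cand={1,3} pick 3 [3->3 ok]
  11: obs=z cand={1,3} pick 3 [3->3 ok]
  12: obs=x cand={2} pick 2 [3->2 ok]
  13: obs=x cand={2} pick 2 [2->2 ok]
  14: obs=x cand={2} pick 2 [2->2 ok]
  15: obs=x cand={2} pick 2 [2->2 ok]
  16: obs=z cand={1,3} pick 1 [2->1 ok]
  17: obs=z cand={1,3} pick 1 [1->1 ok]
  18: obs=y cand={0} pick 0 [1->0 ok]
  19: obs=x cand={2} pick 2 [0->2 ok]
  20: obs=z cand={1,3} pick 1 [2->1 ok]
  21: obs=z cand={1,3} pick 1 [1->1 ok]
  22: obs=y cand={0} pick 0 [1->0 ok]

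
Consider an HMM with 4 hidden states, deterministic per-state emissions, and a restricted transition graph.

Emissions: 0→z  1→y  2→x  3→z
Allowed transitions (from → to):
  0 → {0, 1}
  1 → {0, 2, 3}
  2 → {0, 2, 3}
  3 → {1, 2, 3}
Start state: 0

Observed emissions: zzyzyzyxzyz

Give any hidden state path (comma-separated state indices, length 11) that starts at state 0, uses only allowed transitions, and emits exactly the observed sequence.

  t0 'z' -> {0,3}, take 0 (start)
  t1 'z' -> {0,3}, take 0 (0->0 ok)
  t2 'y' -> {1}, take 1 (0->1 ok)
  t3 'z' -> {0,3}, take 0 (1->0 ok)
  t4 'y' -> {1}, take 1 (0->1 ok)
  t5 'z' -> {0,3}, take 3 (1->3 ok)
  t6 'y' -> {1}, take 1 (3->1 ok)
  t7 'x' -> {2}, take 2 (1->2 ok)
  t8 'z' -> {0,3}, take 0 (2->0 ok)
  t9 'y' -> {1}, take 1 (0->1 ok)
  t10 'z' -> {0,3}, take 3 (1->3 ok)

0,0,1,0,1,3,1,2,0,1,3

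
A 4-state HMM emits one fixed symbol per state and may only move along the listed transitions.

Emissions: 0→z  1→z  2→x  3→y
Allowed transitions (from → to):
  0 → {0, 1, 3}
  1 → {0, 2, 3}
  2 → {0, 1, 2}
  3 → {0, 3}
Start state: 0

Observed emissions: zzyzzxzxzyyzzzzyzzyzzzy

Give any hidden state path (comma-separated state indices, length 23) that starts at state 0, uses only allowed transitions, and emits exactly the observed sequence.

0,1,3,0,1,2,1,2,0,3,3,0,0,1,0,3,0,0,3,0,1,0,3

  t0 'z' -> {0,1}, take 0 (start)
  t1 'z' -> {0,1}, take 1 (0->1 ok)
  t2 'y' -> {3}, take 3 (1->3 ok)
  t3 'z' -> {0,1}, take 0 (3->0 ok)
  t4 'z' -> {0,1}, take 1 (0->1 ok)
  t5 'x' -> {2}, take 2 (1->2 ok)
  t6 'z' -> {0,1}, take 1 (2->1 ok)
  t7 'x' -> {2}, take 2 (1->2 ok)
  t8 'z' -> {0,1}, take 0 (2->0 ok)
  t9 'y' -> {3}, take 3 (0->3 ok)
  t10 'y' -> {3}, take 3 (3->3 ok)
  t11 'z' -> {0,1}, take 0 (3->0 ok)
  t12 'z' -> {0,1}, take 0 (0->0 ok)
  t13 'z' -> {0,1}, take 1 (0->1 ok)
  t14 'z' -> {0,1}, take 0 (1->0 ok)
  t15 'y' -> {3}, take 3 (0->3 ok)
  t16 'z' -> {0,1}, take 0 (3->0 ok)
  t17 'z' -> {0,1}, take 0 (0->0 ok)
  t18 'y' -> {3}, take 3 (0->3 ok)
  t19 'z' -> {0,1}, take 0 (3->0 ok)
  t20 'z' -> {0,1}, take 1 (0->1 ok)
  t21 'z' -> {0,1}, take 0 (1->0 ok)
  t22 'y' -> {3}, take 3 (0->3 ok)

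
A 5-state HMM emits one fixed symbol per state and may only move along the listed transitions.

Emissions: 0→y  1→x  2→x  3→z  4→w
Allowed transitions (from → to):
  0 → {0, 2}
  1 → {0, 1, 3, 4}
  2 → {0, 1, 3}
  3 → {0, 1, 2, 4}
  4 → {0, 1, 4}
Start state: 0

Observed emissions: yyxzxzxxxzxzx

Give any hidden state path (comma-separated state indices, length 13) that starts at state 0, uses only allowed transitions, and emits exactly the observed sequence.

  t0 'y' -> {0}, take 0 (start)
  t1 'y' -> {0}, take 0 (0->0 ok)
  t2 'x' -> {1,2}, take 2 (0->2 ok)
  t3 'z' -> {3}, take 3 (2->3 ok)
  t4 'x' -> {1,2}, take 2 (3->2 ok)
  t5 'z' -> {3}, take 3 (2->3 ok)
  t6 'x' -> {1,2}, take 1 (3->1 ok)
  t7 'x' -> {1,2}, take 1 (1->1 ok)
  t8 'x' -> {1,2}, take 1 (1->1 ok)
  t9 'z' -> {3}, take 3 (1->3 ok)
  t10 'x' -> {1,2}, take 2 (3->2 ok)
  t11 'z' -> {3}, take 3 (2->3 ok)
  t12 'x' -> {1,2}, take 1 (3->1 ok)

0,0,2,3,2,3,1,1,1,3,2,3,1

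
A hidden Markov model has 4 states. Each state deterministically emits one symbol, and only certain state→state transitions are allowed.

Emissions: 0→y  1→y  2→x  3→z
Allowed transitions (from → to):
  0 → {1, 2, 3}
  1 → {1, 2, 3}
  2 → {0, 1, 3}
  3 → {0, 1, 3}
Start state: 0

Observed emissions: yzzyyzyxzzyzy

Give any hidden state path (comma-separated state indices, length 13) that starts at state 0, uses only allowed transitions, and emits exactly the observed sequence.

0,3,3,1,1,3,0,2,3,3,1,3,0

  t0 'y' -> {0,1}, take 0 (start)
  t1 'z' -> {3}, take 3 (0->3 ok)
  t2 'z' -> {3}, take 3 (3->3 ok)
  t3 'y' -> {0,1}, take 1 (3->1 ok)
  t4 'y' -> {0,1}, take 1 (1->1 ok)
  t5 'z' -> {3}, take 3 (1->3 ok)
  t6 'y' -> {0,1}, take 0 (3->0 ok)
  t7 'x' -> {2}, take 2 (0->2 ok)
  t8 'z' -> {3}, take 3 (2->3 ok)
  t9 'z' -> {3}, take 3 (3->3 ok)
  t10 'y' -> {0,1}, take 1 (3->1 ok)
  t11 'z' -> {3}, take 3 (1->3 ok)
  t12 'y' -> {0,1}, take 0 (3->0 ok)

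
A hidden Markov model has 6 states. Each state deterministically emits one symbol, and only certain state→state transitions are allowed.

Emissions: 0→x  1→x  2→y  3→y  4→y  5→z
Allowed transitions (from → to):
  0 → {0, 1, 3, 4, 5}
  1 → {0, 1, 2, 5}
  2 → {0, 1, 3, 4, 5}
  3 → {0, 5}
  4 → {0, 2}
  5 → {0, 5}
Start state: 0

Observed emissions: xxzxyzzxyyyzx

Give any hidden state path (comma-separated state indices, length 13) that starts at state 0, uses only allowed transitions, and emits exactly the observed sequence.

0,0,5,0,3,5,5,0,4,2,3,5,0

  pos 0: x in {0,1}, choose 0; start
  pos 1: x in {0,1}, choose 0; 0->0 ok
  pos 2: z in {5}, choose 5; 0->5 ok
  pos 3: x in {0,1}, choose 0; 5->0 ok
  pos 4: y in {2,3,4}, choose 3; 0->3 ok
  pos 5: z in {5}, choose 5; 3->5 ok
  pos 6: z in {5}, choose 5; 5->5 ok
  pos 7: x in {0,1}, choose 0; 5->0 ok
  pos 8: y in {2,3,4}, choose 4; 0->4 ok
  pos 9: y in {2,3,4}, choose 2; 4->2 ok
  pos 10: y in {2,3,4}, choose 3; 2->3 ok
  pos 11: z in {5}, choose 5; 3->5 ok
  pos 12: x in {0,1}, choose 0; 5->0 ok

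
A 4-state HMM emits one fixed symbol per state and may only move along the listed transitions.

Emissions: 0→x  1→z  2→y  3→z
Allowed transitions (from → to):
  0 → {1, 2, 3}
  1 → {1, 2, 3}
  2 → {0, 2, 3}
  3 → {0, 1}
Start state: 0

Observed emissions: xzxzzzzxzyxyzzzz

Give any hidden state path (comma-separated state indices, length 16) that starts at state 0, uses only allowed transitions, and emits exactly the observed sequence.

  pos 0: x in {0}, choose 0; start
  pos 1: z in {1,3}, choose 3; 0->3 ok
  pos 2: x in {0}, choose 0; 3->0 ok
  pos 3: z in {1,3}, choose 1; 0->1 ok
  pos 4: z in {1,3}, choose 3; 1->3 ok
  pos 5: z in {1,3}, choose 1; 3->1 ok
  pos 6: z in {1,3}, choose 3; 1->3 ok
  pos 7: x in {0}, choose 0; 3->0 ok
  pos 8: z in {1,3}, choose 1; 0->1 ok
  pos 9: y in {2}, choose 2; 1->2 ok
  pos 10: x in {0}, choose 0; 2->0 ok
  pos 11: y in {2}, choose 2; 0->2 ok
  pos 12: z in {1,3}, choose 3; 2->3 ok
  pos 13: z in {1,3}, choose 1; 3->1 ok
  pos 14: z in {1,3}, choose 1; 1->1 ok
  pos 15: z in {1,3}, choose 1; 1->1 ok

0,3,0,1,3,1,3,0,1,2,0,2,3,1,1,1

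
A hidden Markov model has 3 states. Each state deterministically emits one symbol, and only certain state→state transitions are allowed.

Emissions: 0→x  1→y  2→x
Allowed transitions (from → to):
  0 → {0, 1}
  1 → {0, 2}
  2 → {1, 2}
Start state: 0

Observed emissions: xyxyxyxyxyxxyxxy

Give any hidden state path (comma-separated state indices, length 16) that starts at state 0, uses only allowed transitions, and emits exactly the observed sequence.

  0: obs=x cand={0,2} pick 0 [start]
  1: obs=y cand={1} pick 1 [0->1 ok]
  2: obs=x cand={0,2} pick 2 [1->2 ok]
  3: obs=y cand={1} pick 1 [2->1 ok]
  4: obs=x cand={0,2} pick 0 [1->0 ok]
  5: obs=y cand={1} pick 1 [0->1 ok]
  6: obs=x cand={0,2} pick 0 [1->0 ok]
  7: obs=y cand={1} pick 1 [0->1 ok]
  8: obs=x cand={0,2} pick 2 [1->2 ok]
  9: obs=y cand={1} pick 1 [2->1 ok]
  10: obs=x cand={0,2} pick 0 [1->0 ok]
  11: obs=x cand={0,2} pick 0 [0->0 ok]
  12: obs=y cand={1} pick 1 [0->1 ok]
  13: obs=x cand={0,2} pick 0 [1->0 ok]
  14: obs=x cand={0,2} pick 0 [0->0 ok]
  15: obs=y cand={1} pick 1 [0->1 ok]

0,1,2,1,0,1,0,1,2,1,0,0,1,0,0,1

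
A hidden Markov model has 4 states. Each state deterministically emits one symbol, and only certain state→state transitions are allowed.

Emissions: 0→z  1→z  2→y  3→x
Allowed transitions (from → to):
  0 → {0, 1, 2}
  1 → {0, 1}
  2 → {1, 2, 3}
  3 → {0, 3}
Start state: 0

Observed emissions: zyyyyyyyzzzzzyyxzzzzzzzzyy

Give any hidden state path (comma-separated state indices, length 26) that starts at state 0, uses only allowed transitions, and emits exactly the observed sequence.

  pos 0: z in {0,1}, choose 0; start
  pos 1: y in {2}, choose 2; 0->2 ok
  pos 2: y in {2}, choose 2; 2->2 ok
  pos 3: y in {2}, choose 2; 2->2 ok
  pos 4: y in {2}, choose 2; 2->2 ok
  pos 5: y in {2}, choose 2; 2->2 ok
  pos 6: y in {2}, choose 2; 2->2 ok
  pos 7: y in {2}, choose 2; 2->2 ok
  pos 8: z in {0,1}, choose 1; 2->1 ok
  pos 9: z in {0,1}, choose 1; 1->1 ok
  pos 10: z in {0,1}, choose 0; 1->0 ok
  pos 11: z in {0,1}, choose 0; 0->0 ok
  pos 12: z in {0,1}, choose 0; 0->0 ok
  pos 13: y in {2}, choose 2; 0->2 ok
  pos 14: y in {2}, choose 2; 2->2 ok
  pos 15: x in {3}, choose 3; 2->3 ok
  pos 16: z in {0,1}, choose 0; 3->0 ok
  pos 17: z in {0,1}, choose 0; 0->0 ok
  pos 18: z in {0,1}, choose 1; 0->1 ok
  pos 19: z in {0,1}, choose 1; 1->1 ok
  pos 20: z in {0,1}, choose 1; 1->1 ok
  pos 21: z in {0,1}, choose 1; 1->1 ok
  pos 22: z in {0,1}, choose 0; 1->0 ok
  pos 23: z in {0,1}, choose 0; 0->0 ok
  pos 24: y in {2}, choose 2; 0->2 ok
  pos 25: y in {2}, choose 2; 2->2 ok

0,2,2,2,2,2,2,2,1,1,0,0,0,2,2,3,0,0,1,1,1,1,0,0,2,2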